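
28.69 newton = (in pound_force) 6.45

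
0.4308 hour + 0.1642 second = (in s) 1551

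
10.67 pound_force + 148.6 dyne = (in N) 47.46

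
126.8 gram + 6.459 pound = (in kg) 3.057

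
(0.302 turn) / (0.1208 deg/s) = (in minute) 15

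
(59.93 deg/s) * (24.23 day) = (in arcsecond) 4.517e+11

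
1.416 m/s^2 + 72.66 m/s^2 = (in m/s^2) 74.08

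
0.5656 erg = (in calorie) 1.352e-08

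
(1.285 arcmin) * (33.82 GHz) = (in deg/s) 7.243e+08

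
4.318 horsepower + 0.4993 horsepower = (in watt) 3592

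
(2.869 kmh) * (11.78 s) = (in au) 6.275e-11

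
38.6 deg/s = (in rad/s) 0.6737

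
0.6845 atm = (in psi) 10.06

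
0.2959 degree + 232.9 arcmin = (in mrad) 72.91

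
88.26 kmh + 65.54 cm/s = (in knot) 48.93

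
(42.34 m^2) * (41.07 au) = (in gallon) 6.872e+16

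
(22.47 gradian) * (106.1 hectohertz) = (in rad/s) 3745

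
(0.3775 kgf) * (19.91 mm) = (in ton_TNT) 1.762e-11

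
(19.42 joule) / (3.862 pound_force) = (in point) 3204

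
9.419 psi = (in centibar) 64.94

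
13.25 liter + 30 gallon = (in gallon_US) 33.5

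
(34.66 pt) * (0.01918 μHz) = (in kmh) 8.443e-10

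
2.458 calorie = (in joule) 10.28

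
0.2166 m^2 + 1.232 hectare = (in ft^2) 1.326e+05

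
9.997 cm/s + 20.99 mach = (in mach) 20.99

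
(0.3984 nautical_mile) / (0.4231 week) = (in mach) 8.468e-06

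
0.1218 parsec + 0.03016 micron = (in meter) 3.758e+15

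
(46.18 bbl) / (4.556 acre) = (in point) 1.129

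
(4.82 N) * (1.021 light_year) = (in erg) 4.656e+23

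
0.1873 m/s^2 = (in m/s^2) 0.1873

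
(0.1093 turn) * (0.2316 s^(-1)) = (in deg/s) 9.113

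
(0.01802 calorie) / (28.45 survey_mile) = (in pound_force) 3.702e-07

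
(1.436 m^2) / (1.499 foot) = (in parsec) 1.019e-16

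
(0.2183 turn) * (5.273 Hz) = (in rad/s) 7.233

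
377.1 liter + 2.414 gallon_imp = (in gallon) 102.5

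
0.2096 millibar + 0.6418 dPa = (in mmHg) 0.1577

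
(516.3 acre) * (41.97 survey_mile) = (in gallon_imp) 3.104e+13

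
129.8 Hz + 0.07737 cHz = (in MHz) 0.0001298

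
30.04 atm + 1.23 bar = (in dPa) 3.167e+07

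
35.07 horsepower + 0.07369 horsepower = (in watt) 2.621e+04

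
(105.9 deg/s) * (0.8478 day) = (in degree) 7.757e+06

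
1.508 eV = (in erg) 2.416e-12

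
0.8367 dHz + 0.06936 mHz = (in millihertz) 83.74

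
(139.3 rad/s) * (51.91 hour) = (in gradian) 1.657e+09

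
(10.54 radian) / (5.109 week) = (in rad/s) 3.411e-06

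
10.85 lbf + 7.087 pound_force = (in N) 79.79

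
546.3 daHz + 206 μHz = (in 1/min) 3.278e+05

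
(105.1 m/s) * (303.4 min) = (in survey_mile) 1189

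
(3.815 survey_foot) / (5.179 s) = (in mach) 0.0006594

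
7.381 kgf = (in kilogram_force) 7.381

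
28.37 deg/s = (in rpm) 4.728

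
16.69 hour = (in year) 0.001905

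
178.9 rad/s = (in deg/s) 1.025e+04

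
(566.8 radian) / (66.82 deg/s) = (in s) 486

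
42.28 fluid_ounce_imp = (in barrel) 0.007556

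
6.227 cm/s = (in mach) 0.0001829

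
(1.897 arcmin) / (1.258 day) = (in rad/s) 5.077e-09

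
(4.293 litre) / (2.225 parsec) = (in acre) 1.545e-23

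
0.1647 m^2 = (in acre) 4.07e-05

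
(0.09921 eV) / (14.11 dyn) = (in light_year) 1.191e-32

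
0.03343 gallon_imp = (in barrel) 0.0009559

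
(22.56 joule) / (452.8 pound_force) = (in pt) 31.75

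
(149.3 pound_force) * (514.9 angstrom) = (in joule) 3.42e-05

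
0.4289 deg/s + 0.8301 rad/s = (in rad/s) 0.8376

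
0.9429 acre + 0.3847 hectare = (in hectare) 0.7663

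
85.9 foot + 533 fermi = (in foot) 85.9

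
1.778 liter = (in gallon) 0.4697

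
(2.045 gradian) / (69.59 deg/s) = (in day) 3.061e-07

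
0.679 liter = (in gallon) 0.1794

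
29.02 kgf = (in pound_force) 63.98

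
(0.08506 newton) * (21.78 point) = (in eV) 4.079e+15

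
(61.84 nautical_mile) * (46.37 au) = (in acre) 1.963e+14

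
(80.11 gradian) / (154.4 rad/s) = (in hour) 2.264e-06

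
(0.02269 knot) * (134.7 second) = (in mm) 1572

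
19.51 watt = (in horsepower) 0.02616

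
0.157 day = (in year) 0.0004301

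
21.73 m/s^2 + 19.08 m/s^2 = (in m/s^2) 40.81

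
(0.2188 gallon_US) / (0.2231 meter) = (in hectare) 3.712e-07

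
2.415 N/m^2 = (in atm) 2.383e-05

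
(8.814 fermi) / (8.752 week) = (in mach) 4.89e-24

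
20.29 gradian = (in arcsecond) 6.574e+04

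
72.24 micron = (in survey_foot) 0.000237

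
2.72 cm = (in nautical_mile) 1.469e-05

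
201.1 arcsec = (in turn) 0.0001552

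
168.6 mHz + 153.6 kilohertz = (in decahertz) 1.536e+04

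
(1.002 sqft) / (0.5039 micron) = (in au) 1.235e-06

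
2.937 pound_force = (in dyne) 1.306e+06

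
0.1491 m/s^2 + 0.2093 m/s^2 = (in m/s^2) 0.3584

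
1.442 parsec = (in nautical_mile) 2.403e+13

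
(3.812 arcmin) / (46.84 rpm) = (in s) 0.0002261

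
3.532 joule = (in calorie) 0.8442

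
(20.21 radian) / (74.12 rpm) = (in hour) 0.0007233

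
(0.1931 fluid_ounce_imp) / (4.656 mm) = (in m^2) 0.001178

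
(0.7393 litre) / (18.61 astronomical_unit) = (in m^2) 2.656e-16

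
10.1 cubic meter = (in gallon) 2668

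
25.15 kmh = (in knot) 13.58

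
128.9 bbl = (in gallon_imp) 4508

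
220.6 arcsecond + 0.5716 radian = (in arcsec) 1.181e+05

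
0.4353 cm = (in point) 12.34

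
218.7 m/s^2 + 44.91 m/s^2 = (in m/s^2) 263.6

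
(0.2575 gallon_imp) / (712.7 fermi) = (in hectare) 1.643e+05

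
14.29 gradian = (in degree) 12.86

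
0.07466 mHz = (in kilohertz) 7.466e-08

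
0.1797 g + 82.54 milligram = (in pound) 0.0005781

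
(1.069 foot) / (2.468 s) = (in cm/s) 13.2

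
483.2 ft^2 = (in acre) 0.01109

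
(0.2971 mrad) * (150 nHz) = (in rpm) 4.256e-10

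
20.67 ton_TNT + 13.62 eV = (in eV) 5.398e+29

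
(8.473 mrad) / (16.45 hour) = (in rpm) 1.366e-06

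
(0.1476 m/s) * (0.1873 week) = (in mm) 1.672e+07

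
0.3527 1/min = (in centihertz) 0.5878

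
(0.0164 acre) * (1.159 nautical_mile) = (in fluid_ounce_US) 4.817e+09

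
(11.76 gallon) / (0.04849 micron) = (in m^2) 9.181e+05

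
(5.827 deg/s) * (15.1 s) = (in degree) 87.99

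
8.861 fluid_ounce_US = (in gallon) 0.06923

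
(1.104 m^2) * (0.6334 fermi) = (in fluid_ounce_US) 2.365e-11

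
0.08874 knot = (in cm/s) 4.565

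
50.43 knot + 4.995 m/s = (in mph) 69.21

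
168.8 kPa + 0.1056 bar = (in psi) 26.01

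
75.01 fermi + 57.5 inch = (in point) 4140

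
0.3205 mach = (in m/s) 109.1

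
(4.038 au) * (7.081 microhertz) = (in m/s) 4.277e+06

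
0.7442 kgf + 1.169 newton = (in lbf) 1.903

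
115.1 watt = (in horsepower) 0.1544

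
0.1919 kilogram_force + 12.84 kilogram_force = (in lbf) 28.73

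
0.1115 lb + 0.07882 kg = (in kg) 0.1294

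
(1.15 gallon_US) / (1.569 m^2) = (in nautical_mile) 1.498e-06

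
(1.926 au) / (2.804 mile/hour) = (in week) 3.801e+05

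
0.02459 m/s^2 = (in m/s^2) 0.02459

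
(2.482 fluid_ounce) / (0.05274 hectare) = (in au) 9.303e-19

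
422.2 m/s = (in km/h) 1520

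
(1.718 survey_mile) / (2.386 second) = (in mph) 2592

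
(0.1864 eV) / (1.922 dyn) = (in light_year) 1.642e-31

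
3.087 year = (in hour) 2.704e+04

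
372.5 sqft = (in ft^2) 372.5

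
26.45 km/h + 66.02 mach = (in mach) 66.04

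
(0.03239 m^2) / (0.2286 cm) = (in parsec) 4.592e-16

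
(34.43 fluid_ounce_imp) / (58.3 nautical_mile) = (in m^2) 9.06e-09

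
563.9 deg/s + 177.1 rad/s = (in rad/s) 186.9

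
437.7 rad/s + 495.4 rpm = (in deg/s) 2.805e+04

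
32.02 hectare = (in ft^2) 3.447e+06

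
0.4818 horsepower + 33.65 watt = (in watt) 392.9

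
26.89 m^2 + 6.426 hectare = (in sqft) 6.92e+05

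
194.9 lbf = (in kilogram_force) 88.41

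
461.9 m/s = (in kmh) 1663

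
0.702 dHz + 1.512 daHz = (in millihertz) 1.519e+04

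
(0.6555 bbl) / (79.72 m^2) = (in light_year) 1.382e-19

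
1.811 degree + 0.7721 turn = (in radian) 4.883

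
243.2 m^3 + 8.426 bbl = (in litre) 2.445e+05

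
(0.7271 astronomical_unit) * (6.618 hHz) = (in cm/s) 7.199e+15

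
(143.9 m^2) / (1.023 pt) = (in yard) 4.361e+05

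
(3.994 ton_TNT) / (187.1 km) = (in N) 8.932e+04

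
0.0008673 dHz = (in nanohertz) 8.673e+04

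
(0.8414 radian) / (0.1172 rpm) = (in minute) 1.143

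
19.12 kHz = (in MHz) 0.01912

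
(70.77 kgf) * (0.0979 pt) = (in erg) 2.397e+05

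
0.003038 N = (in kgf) 0.0003098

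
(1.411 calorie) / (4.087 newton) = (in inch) 56.87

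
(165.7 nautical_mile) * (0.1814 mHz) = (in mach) 0.1635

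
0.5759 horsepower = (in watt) 429.4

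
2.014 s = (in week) 3.33e-06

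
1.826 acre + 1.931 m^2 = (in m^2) 7391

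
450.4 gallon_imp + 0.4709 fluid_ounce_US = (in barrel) 12.88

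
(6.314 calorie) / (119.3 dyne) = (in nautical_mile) 11.96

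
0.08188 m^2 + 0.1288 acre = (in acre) 0.1288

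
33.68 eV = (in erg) 5.396e-11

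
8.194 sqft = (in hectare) 7.612e-05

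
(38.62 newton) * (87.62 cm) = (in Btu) 0.03207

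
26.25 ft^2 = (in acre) 0.0006026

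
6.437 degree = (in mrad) 112.3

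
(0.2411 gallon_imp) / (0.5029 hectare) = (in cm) 2.179e-05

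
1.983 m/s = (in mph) 4.436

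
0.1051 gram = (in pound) 0.0002317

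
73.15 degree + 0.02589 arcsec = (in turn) 0.2032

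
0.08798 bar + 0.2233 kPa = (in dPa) 9.021e+04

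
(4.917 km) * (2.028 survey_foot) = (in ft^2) 3.272e+04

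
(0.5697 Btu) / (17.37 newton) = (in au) 2.313e-10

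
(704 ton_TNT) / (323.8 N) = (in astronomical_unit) 0.06081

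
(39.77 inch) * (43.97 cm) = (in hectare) 4.442e-05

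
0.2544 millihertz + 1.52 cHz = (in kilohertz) 1.545e-05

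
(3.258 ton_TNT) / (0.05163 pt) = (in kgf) 7.632e+13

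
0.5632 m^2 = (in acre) 0.0001392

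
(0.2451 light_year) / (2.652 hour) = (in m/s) 2.429e+11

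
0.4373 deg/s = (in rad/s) 0.007632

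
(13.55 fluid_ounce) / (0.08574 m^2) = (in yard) 0.005111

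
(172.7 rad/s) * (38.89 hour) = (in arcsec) 4.987e+12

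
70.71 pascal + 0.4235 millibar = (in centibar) 0.1131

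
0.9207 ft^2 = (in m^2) 0.08554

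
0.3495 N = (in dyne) 3.495e+04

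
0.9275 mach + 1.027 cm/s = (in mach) 0.9275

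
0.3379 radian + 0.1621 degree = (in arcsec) 7.028e+04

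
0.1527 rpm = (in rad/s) 0.01599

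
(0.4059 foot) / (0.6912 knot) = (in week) 5.753e-07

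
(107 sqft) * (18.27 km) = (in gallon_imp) 3.995e+07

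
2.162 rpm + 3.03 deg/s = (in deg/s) 16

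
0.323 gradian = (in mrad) 5.074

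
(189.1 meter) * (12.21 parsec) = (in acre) 1.761e+16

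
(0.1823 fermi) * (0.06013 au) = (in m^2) 1.64e-06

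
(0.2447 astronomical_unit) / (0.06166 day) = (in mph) 1.537e+07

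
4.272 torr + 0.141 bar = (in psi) 2.128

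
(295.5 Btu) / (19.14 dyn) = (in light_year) 1.722e-07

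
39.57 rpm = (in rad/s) 4.144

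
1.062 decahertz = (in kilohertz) 0.01062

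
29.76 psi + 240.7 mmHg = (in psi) 34.41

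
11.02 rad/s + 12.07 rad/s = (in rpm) 220.5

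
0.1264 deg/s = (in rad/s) 0.002206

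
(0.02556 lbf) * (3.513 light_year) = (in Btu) 3.582e+12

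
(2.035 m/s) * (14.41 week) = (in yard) 1.94e+07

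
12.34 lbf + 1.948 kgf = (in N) 73.99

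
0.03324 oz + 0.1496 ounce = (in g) 5.183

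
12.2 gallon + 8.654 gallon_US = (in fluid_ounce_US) 2669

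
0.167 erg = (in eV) 1.042e+11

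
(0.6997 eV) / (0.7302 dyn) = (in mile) 9.54e-18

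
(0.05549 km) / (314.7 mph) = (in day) 4.565e-06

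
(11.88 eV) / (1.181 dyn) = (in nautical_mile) 8.702e-17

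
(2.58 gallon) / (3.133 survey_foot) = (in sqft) 0.1101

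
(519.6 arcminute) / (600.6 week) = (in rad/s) 4.161e-10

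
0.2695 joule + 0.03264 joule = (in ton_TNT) 7.221e-11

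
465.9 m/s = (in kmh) 1677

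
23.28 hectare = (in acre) 57.53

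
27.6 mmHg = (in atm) 0.03632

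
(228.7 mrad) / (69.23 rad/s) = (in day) 3.823e-08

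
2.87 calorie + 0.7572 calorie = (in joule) 15.18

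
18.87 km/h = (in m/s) 5.242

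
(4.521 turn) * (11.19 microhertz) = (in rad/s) 0.0003179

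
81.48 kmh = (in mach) 0.06647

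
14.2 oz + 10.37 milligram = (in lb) 0.8875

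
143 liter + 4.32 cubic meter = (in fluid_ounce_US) 1.509e+05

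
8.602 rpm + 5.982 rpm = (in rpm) 14.58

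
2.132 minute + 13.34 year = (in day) 4869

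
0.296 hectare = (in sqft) 3.186e+04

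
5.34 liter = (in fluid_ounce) 180.6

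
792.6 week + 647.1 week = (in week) 1440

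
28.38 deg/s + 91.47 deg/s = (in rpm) 19.98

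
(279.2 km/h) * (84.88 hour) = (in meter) 2.37e+07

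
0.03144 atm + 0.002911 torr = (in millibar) 31.86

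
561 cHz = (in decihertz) 56.1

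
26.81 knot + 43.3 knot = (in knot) 70.11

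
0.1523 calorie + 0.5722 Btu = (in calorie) 144.4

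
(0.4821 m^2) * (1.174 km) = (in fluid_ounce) 1.914e+07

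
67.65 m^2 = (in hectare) 0.006765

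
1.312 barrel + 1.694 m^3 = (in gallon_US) 502.6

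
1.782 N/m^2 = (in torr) 0.01337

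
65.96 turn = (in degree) 2.375e+04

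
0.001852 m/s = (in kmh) 0.006667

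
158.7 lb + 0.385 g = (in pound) 158.7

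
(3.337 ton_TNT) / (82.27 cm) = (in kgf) 1.731e+09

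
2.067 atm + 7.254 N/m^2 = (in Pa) 2.094e+05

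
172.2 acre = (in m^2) 6.969e+05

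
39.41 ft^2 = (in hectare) 0.0003661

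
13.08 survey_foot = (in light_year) 4.214e-16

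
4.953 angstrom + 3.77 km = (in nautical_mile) 2.036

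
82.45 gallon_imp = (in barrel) 2.358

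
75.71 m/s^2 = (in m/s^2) 75.71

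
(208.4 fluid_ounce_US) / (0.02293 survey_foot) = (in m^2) 0.8818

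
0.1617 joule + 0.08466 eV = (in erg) 1.617e+06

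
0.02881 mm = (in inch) 0.001134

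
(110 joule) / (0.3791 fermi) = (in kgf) 2.959e+16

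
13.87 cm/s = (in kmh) 0.4993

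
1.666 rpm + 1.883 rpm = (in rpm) 3.549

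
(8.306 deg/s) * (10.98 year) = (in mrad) 5.02e+10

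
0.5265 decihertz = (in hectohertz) 0.0005265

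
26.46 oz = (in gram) 750.1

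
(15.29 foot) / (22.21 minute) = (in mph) 0.007823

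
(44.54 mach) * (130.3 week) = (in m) 1.195e+12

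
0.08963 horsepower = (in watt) 66.84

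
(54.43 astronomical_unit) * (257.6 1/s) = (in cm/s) 2.098e+17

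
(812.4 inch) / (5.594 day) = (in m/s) 4.269e-05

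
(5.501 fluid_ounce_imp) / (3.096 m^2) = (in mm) 0.05048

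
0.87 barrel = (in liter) 138.3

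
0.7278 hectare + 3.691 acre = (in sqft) 2.391e+05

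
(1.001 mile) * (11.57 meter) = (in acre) 4.606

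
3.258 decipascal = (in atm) 3.215e-06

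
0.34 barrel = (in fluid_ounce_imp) 1902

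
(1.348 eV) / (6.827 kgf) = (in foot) 1.058e-20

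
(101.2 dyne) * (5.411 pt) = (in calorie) 4.617e-07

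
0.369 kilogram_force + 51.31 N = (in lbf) 12.35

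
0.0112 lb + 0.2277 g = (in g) 5.308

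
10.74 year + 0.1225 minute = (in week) 560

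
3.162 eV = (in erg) 5.066e-12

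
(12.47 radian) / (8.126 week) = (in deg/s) 0.0001454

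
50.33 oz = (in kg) 1.427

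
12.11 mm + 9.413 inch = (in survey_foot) 0.8241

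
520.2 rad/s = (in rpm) 4968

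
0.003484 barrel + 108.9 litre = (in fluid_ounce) 3701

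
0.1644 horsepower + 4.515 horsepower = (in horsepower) 4.679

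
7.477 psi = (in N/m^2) 5.155e+04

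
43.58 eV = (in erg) 6.982e-11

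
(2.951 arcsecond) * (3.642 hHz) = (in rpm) 0.04976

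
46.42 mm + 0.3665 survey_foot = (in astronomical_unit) 1.057e-12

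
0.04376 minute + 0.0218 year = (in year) 0.0218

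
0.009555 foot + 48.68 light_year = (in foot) 1.511e+18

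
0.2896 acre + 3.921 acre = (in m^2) 1.704e+04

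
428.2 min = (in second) 2.569e+04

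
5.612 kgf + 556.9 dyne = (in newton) 55.04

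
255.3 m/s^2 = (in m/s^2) 255.3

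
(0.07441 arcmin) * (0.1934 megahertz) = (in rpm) 39.97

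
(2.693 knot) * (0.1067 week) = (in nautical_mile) 48.27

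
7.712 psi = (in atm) 0.5248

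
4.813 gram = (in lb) 0.01061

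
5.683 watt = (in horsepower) 0.007621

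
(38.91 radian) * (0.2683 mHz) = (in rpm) 0.09969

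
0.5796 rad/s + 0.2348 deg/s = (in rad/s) 0.5837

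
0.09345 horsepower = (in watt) 69.69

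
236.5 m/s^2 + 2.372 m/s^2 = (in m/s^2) 238.9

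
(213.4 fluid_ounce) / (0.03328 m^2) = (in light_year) 2.004e-17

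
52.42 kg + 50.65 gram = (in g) 5.247e+04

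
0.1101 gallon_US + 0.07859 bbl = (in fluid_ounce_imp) 454.4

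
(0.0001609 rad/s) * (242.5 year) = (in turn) 1.958e+05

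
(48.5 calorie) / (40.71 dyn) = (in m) 4.985e+05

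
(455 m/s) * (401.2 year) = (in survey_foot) 1.889e+13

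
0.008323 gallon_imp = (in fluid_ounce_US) 1.279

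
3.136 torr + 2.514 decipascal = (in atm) 0.004129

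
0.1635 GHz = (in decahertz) 1.635e+07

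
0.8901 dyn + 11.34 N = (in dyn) 1.134e+06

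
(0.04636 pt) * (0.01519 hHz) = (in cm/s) 0.002484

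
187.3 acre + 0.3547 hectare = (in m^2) 7.615e+05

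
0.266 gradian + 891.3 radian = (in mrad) 8.913e+05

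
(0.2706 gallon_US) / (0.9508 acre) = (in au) 1.78e-18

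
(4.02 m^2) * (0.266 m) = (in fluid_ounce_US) 3.616e+04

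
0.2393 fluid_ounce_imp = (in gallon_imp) 0.001496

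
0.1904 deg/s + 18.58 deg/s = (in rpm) 3.128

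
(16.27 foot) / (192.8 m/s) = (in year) 8.156e-10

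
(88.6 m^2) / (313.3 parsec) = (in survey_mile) 5.695e-21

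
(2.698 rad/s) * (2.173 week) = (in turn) 5.643e+05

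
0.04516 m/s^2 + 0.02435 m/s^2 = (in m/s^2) 0.06951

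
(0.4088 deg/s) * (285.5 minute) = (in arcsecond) 2.521e+07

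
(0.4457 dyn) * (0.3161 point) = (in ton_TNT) 1.188e-19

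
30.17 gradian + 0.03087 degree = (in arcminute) 1631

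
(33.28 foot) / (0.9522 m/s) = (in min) 0.1775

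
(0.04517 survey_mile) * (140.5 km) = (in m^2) 1.021e+07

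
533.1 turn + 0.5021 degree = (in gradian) 2.132e+05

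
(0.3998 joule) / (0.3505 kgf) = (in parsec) 3.769e-18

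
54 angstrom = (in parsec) 1.75e-25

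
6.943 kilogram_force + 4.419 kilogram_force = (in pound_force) 25.05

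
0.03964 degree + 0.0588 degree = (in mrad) 1.718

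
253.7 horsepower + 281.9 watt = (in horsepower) 254.1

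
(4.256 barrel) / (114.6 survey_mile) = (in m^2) 3.669e-06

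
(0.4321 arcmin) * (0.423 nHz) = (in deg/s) 3.046e-12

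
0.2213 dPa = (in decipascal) 0.2213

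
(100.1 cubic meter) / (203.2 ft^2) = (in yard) 5.799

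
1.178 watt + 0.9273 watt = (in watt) 2.105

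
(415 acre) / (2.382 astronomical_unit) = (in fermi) 4.713e+09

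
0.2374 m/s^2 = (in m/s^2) 0.2374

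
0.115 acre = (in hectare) 0.04654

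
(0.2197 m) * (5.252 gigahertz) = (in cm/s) 1.154e+11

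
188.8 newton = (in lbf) 42.44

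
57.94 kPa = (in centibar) 57.94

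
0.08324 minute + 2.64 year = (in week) 137.7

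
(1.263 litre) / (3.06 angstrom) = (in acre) 1020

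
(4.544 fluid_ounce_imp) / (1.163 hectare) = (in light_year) 1.173e-24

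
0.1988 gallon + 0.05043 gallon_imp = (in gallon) 0.2594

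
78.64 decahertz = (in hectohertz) 7.864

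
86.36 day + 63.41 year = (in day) 2.323e+04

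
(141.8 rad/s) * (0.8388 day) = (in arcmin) 3.533e+10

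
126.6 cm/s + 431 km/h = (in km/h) 435.6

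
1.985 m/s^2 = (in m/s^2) 1.985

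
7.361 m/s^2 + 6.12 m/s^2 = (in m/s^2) 13.48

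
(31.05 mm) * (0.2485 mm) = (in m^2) 7.716e-06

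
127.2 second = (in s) 127.2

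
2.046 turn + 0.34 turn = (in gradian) 954.4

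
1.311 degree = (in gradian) 1.457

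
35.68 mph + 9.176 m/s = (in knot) 48.84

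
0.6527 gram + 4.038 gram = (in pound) 0.01034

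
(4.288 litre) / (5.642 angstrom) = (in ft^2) 8.181e+07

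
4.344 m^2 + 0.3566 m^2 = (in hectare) 0.0004701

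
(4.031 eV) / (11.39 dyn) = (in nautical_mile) 3.062e-18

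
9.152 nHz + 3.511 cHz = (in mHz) 35.11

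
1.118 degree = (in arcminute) 67.08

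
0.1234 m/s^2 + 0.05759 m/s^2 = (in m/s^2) 0.181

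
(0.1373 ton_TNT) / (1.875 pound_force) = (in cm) 6.888e+09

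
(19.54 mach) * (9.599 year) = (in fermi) 2.014e+27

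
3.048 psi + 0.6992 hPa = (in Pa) 2.109e+04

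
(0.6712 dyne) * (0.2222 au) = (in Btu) 211.5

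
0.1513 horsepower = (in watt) 112.8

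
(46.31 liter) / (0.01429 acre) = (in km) 8.008e-07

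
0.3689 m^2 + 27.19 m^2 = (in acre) 0.00681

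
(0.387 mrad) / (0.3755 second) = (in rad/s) 0.001031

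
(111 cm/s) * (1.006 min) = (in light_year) 7.082e-15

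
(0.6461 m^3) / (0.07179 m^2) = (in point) 2.551e+04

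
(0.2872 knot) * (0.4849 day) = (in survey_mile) 3.846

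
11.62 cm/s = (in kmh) 0.4183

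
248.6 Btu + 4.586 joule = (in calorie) 6.269e+04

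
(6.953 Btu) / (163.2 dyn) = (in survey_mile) 2793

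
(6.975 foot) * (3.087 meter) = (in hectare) 0.0006563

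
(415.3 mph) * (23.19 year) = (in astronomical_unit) 0.9076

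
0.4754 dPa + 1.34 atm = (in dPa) 1.358e+06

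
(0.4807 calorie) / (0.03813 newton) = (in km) 0.05275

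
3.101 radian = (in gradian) 197.4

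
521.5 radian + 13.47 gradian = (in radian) 521.7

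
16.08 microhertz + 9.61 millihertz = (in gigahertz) 9.626e-12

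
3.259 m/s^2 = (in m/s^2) 3.259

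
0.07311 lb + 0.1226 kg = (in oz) 5.494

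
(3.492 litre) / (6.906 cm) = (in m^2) 0.05056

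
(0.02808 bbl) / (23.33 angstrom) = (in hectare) 191.4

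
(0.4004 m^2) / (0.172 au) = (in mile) 9.669e-15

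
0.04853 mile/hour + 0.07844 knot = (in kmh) 0.2234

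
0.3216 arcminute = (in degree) 0.00536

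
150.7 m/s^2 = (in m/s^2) 150.7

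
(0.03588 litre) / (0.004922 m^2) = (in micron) 7290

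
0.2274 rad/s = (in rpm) 2.172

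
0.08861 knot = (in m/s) 0.04558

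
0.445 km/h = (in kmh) 0.445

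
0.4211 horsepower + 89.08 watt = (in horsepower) 0.5406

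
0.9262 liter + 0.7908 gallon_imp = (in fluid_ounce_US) 152.9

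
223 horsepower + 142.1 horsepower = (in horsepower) 365.1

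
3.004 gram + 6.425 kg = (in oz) 226.7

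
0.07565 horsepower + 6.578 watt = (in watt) 62.99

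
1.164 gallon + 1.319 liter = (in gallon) 1.512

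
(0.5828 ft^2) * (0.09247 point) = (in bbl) 1.111e-05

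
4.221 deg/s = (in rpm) 0.7035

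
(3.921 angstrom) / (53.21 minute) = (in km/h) 4.421e-13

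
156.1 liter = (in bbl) 0.9818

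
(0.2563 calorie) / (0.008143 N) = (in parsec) 4.268e-15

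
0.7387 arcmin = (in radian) 0.0002149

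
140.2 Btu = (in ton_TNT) 3.535e-05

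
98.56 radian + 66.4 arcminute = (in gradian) 6276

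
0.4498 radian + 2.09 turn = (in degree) 778.2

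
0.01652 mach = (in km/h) 20.25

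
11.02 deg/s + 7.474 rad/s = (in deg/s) 439.2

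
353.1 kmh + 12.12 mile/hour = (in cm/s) 1.035e+04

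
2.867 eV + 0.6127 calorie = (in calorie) 0.6127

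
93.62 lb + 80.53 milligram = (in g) 4.247e+04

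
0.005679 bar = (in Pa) 567.9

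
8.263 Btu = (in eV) 5.441e+22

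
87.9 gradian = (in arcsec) 2.848e+05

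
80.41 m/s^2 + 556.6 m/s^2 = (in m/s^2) 637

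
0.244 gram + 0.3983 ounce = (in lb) 0.02543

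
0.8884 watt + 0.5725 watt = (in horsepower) 0.001959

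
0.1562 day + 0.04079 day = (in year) 0.0005397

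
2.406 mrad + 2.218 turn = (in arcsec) 2.875e+06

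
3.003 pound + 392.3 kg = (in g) 3.937e+05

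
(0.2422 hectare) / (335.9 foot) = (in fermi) 2.366e+16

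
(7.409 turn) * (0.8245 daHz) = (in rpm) 3665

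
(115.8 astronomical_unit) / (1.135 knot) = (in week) 4.906e+07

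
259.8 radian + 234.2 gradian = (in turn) 41.93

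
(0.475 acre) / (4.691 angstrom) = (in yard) 4.481e+12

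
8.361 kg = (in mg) 8.361e+06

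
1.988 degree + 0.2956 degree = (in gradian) 2.537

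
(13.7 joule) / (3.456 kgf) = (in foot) 1.326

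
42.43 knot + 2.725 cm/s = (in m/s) 21.86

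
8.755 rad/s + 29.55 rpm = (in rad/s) 11.85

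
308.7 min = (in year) 0.0005873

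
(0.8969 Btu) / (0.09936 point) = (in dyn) 2.7e+12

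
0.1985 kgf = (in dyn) 1.947e+05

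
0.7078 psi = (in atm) 0.04816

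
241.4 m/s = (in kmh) 869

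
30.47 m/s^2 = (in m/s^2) 30.47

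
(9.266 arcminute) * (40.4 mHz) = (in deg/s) 0.006239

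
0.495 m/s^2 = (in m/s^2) 0.495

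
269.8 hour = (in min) 1.619e+04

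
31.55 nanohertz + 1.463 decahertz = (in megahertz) 1.463e-05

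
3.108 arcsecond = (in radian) 1.507e-05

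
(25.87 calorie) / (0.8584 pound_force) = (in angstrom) 2.835e+11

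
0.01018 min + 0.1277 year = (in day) 46.61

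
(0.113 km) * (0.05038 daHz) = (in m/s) 56.93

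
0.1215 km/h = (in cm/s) 3.375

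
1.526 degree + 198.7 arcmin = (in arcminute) 290.3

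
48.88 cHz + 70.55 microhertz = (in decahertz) 0.04889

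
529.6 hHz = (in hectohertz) 529.6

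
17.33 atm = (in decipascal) 1.756e+07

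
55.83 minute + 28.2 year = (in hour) 2.47e+05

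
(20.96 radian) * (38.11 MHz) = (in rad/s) 7.988e+08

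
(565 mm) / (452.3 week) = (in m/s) 2.065e-09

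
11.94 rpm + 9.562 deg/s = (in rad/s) 1.417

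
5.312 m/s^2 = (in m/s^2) 5.312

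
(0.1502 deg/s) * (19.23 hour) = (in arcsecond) 3.743e+07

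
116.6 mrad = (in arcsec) 2.405e+04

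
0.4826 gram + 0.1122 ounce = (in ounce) 0.1292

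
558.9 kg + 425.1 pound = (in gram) 7.517e+05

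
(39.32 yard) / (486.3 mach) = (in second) 0.0002171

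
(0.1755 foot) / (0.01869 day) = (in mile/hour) 7.41e-05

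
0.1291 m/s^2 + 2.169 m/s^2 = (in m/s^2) 2.298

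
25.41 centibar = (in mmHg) 190.6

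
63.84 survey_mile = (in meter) 1.027e+05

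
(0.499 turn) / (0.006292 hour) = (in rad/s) 0.1384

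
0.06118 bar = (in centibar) 6.118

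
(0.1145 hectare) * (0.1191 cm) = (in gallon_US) 360.3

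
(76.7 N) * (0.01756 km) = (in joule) 1347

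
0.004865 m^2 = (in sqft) 0.05237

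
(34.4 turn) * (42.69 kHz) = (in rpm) 8.811e+07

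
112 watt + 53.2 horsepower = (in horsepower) 53.35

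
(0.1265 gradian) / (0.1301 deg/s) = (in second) 0.8751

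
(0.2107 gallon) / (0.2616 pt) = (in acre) 0.002136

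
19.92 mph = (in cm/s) 890.5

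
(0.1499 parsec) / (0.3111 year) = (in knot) 9.164e+08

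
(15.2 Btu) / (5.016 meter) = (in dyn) 3.197e+08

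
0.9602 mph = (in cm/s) 42.92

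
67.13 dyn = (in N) 0.0006713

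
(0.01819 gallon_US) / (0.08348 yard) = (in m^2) 0.000902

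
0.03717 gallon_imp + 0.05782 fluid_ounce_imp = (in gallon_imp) 0.03753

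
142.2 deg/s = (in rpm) 23.7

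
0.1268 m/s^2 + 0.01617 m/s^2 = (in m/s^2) 0.143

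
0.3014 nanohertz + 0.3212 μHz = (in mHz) 0.0003215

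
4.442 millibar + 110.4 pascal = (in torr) 4.16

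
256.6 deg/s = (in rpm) 42.77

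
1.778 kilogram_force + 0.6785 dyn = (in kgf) 1.778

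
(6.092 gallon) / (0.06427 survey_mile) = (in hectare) 2.23e-08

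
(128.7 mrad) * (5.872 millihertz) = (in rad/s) 0.0007557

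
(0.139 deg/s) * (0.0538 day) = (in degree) 646.1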